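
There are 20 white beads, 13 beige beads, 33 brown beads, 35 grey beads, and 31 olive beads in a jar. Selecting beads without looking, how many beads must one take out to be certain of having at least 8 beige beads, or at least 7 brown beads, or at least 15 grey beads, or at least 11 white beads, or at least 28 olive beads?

Each of the 5 colors has its own threshold; avoid all of them simultaneously.
The worst case stops just short of every target: 10 white, 7 beige, 6 brown, 14 grey, 27 olive — 10 + 7 + 6 + 14 + 27 = 64 beads.
One more bead must push some color to its target, so 64 + 1 = 65.

65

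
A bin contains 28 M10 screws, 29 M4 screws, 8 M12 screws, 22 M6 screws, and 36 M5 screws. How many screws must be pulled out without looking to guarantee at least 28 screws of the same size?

112

Treat the 5 sizes as pigeonholes.
In the worst case we take at most 27 of each size, but all 8 M12 and all 22 M6 (fewer than 27), giving 27 + 27 + 8 + 22 + 27 = 111.
One more screw then forces some size to 28, so 111 + 1 = 112.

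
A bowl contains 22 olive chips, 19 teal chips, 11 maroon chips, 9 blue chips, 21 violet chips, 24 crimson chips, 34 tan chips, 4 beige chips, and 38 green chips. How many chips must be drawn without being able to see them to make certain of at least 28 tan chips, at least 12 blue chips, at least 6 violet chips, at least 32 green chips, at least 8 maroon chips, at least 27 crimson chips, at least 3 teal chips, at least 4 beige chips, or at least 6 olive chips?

114

Each of the 9 colors has its own threshold; avoid all of them simultaneously.
The worst case stops just short of every target: 5 olive, 2 teal, 7 maroon, all 9 blue, 5 violet, all 24 crimson, 27 tan, 3 beige, 31 green — 5 + 2 + 7 + 9 + 5 + 24 + 27 + 3 + 31 = 113 chips.
One more chip must push some color to its target, so 113 + 1 = 114.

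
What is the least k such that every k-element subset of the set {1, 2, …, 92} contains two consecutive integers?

Partition {1, …, 92} into 46 pairs: {1,2}, {3,4}, …, {91,92}.
Choosing 46 integers — say the 46 even numbers 2, 4, …, 92 — takes one from each pair and avoids the property.
Choosing 47 forces two into the same pair by pigeonhole, and those are consecutive. So 47.

47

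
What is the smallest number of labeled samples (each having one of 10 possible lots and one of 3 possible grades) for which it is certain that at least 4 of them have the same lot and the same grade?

There are 10 × 3 = 30 (lot, grade) combinations acting as pigeonholes.
With 30 × 3 = 90 labeled samples we could place exactly 3 in each, with no (lot, grade) pair reaching 4.
One more forces some (lot, grade) pair to hold 4, so 90 + 1 = 91.

91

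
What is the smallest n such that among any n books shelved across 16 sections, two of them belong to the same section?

There are 16 sections acting as pigeonholes.
With 16 books we could place one in each, avoiding any repeat.
One more forces some class to hold 2, so 16 + 1 = 17.

17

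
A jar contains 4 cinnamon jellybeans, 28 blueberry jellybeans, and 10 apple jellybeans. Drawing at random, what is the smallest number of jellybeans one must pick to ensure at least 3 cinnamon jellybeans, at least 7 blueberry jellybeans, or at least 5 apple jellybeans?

13

Each of the 3 flavors has its own threshold; avoid all of them simultaneously.
The worst case stops just short of every target: 2 cinnamon, 6 blueberry, 4 apple — 2 + 6 + 4 = 12 jellybeans.
One more jellybean must push some flavor to its target, so 12 + 1 = 13.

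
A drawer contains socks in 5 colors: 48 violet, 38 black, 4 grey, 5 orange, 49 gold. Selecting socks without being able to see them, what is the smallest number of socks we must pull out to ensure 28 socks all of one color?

91

In the worst case we take at most 27 of each color, but all 4 grey and all 5 orange (fewer than 27), giving 27 + 27 + 4 + 5 + 27 = 90.
One more sock then forces some color to 28, so 90 + 1 = 91.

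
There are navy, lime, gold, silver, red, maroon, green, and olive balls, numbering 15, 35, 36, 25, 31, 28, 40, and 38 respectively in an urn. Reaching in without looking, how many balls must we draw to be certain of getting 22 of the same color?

In the worst case we take at most 21 of each color, but all 15 navy (fewer than 21), giving 15 + 21 + 21 + 21 + 21 + 21 + 21 + 21 = 162.
One more ball then forces some color to 22, so 162 + 1 = 163.

163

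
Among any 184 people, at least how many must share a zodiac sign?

16

There are 12 zodiac signs, which serve as the pigeonholes.
If each of the 12 zodiac signs held at most 15, the total would be at most 12 × 15 = 180 < 184, a contradiction.
So at least one holds ⌈184/12⌉ = 16.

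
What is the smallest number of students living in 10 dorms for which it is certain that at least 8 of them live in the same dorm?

71

There are 10 dorms acting as pigeonholes.
With 10 × 7 = 70 students we could place exactly 7 in each, with no class reaching 8.
One more forces some class to hold 8, so 70 + 1 = 71.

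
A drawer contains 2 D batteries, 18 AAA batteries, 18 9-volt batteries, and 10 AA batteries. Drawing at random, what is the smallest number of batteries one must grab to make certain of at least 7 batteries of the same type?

In the worst case we take at most 6 of each type, but all 2 D (fewer than 6), giving 2 + 6 + 6 + 6 = 20.
One more battery then forces some type to 7, so 20 + 1 = 21.

21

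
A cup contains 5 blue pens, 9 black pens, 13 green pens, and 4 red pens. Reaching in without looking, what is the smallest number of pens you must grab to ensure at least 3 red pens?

30

The worst case draws every non-red pen first: 5 + 9 + 13 = 27.
The next 3 draws are then forced to be red, giving 27 + 3 = 30.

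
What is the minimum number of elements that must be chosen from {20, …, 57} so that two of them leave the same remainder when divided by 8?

Group the integers by remainder mod 8; there are 8 residue classes, each nonempty in this range.
Choosing one from each class (8 integers) avoids any shared remainder.
One more choice must repeat a class, so two differ by a multiple of 8. Hence 8 + 1 = 9.

9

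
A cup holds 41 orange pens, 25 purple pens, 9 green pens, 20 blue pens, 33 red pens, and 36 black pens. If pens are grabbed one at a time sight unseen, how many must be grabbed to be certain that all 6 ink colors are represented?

The hardest ink color to obtain is green: we could draw every other pen first — 164 − 9 = 155 pens — without a single green one.
The next draw must be green, so 155 + 1 = 156.

156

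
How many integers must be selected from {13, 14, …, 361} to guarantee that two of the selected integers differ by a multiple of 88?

Group the integers by remainder mod 88; there are 88 residue classes, each nonempty in this range.
Choosing one from each class (88 integers) avoids any shared remainder.
One more choice must repeat a class, so two differ by a multiple of 88. Hence 88 + 1 = 89.

89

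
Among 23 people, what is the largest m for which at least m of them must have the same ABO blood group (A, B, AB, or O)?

6

The 23 people fall into 4 ABO blood groups.
If each of the 4 ABO blood groups held at most 5, the total would be at most 4 × 5 = 20 < 23, a contradiction.
So at least one holds ⌈23/4⌉ = 6.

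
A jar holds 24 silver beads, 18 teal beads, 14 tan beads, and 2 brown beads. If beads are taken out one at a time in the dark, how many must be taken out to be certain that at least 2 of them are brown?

58

The worst case draws every non-brown bead first: 24 + 18 + 14 = 56.
The next 2 draws are then forced to be brown, giving 56 + 2 = 58.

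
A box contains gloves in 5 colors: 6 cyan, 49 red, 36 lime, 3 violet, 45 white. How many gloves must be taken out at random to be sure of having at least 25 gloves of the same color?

82

In the worst case we take at most 24 of each color, but all 6 cyan and all 3 violet (fewer than 24), giving 6 + 24 + 24 + 3 + 24 = 81.
One more glove then forces some color to 25, so 81 + 1 = 82.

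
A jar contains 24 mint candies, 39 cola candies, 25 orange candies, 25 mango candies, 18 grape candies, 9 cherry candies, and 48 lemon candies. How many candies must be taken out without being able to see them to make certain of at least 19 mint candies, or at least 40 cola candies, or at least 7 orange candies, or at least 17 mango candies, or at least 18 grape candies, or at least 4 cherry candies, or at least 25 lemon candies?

124

The worst case stops just short of every target: 18 mint, 39 cola, 6 orange, 16 mango, 17 grape, 3 cherry, 24 lemon — 18 + 39 + 6 + 16 + 17 + 3 + 24 = 123 candies.
One more candy must push some flavor to its target, so 123 + 1 = 124.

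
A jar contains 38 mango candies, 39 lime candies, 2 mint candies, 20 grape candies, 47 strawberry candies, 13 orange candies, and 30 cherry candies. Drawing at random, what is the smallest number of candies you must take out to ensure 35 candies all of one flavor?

168

In the worst case we take at most 34 of each flavor, but all 2 mint, all 20 grape, all 13 orange, and all 30 cherry (fewer than 34), giving 34 + 34 + 2 + 20 + 34 + 13 + 30 = 167.
One more candy then forces some flavor to 35, so 167 + 1 = 168.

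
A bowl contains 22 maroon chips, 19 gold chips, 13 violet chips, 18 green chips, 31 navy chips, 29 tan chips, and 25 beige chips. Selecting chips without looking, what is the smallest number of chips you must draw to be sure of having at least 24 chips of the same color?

142

Treat the 7 colors as pigeonholes.
In the worst case we take at most 23 of each color, but all 22 maroon, all 19 gold, all 13 violet, and all 18 green (fewer than 23), giving 22 + 19 + 13 + 18 + 23 + 23 + 23 = 141.
One more chip then forces some color to 24, so 141 + 1 = 142.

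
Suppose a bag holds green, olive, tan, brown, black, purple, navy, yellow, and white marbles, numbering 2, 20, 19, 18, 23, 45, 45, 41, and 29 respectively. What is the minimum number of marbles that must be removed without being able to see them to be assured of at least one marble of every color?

241

The hardest color to obtain is green: we could draw every other marble first — 242 − 2 = 240 marbles — without a single green one.
The next draw must be green, so 240 + 1 = 241.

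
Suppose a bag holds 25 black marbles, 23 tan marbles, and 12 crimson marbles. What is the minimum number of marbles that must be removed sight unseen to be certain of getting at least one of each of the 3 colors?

The hardest color to obtain is crimson: we could draw every other marble first — 60 − 12 = 48 marbles — without a single crimson one.
The next draw must be crimson, so 48 + 1 = 49.

49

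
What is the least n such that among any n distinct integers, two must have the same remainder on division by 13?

Two integers differ by a multiple of 13 exactly when they share a remainder mod 13.
There are 13 residue classes mod 13, so 13 integers can all lie in distinct classes.
One more integer must repeat a residue, giving a difference divisible by 13. So n = 13 + 1 = 14.

14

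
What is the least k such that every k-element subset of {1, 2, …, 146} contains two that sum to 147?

74

Partition {1, …, 146} into 73 pairs: {1,146}, {2,145}, …, {73,74}.
Choosing 73 integers — say the integers 1 through 73 — takes one from each pair and avoids the property.
Choosing 74 forces two into the same pair by pigeonhole, and those sum to 147. So 74.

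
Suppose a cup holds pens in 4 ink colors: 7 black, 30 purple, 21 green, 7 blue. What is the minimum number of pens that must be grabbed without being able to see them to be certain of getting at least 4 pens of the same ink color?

13

Treat the 4 ink colors as pigeonholes.
The worst case takes 3 pens of each ink color without reaching 4 of any: 4 × 3 = 12.
The next pen must bring some ink color to 4, so 12 + 1 = 13.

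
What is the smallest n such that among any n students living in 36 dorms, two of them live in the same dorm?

37

There are 36 dorms acting as pigeonholes.
With 36 students we could place one in each, avoiding any repeat.
One more forces some class to hold 2, so 36 + 1 = 37.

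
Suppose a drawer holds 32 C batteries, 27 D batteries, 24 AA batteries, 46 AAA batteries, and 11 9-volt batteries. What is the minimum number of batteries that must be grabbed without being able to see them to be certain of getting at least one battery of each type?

The hardest type to obtain is 9-volt: we could draw every other battery first — 140 − 11 = 129 batteries — without a single 9-volt one.
The next draw must be 9-volt, so 129 + 1 = 130.

130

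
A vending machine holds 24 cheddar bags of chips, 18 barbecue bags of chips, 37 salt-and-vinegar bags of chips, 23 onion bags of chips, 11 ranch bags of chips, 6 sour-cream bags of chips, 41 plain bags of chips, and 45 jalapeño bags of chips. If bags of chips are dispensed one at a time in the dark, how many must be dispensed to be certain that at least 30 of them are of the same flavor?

Treat the 8 flavors as pigeonholes.
In the worst case we take at most 29 of each flavor, but all 24 cheddar, all 18 barbecue, all 23 onion, all 11 ranch, and all 6 sour-cream (fewer than 29), giving 24 + 18 + 29 + 23 + 11 + 6 + 29 + 29 = 169.
One more bag of chips then forces some flavor to 30, so 169 + 1 = 170.

170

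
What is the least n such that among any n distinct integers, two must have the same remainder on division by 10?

Use the pigeonhole principle on residue classes: two integers differ by a multiple of 10 exactly when they share a remainder mod 10.
There are 10 residue classes mod 10, so 10 integers can all lie in distinct classes.
One more integer must repeat a residue, giving a difference divisible by 10. So n = 10 + 1 = 11.

11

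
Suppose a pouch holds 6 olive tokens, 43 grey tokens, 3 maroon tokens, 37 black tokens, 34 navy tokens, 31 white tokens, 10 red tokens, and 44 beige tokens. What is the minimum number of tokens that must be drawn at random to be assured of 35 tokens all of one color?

187

Treat the 8 colors as pigeonholes.
In the worst case we take at most 34 of each color, but all 6 olive, all 3 maroon, all 31 white, and all 10 red (fewer than 34), giving 6 + 34 + 3 + 34 + 34 + 31 + 10 + 34 = 186.
One more token then forces some color to 35, so 186 + 1 = 187.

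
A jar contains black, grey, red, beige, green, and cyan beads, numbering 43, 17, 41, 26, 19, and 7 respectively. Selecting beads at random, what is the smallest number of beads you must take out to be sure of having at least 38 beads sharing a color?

144

Treat the 6 colors as pigeonholes.
In the worst case we take at most 37 of each color, but all 17 grey, all 26 beige, all 19 green, and all 7 cyan (fewer than 37), giving 37 + 17 + 37 + 26 + 19 + 7 = 143.
One more bead then forces some color to 38, so 143 + 1 = 144.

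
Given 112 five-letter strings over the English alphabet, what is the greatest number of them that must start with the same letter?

5

The 112 five-letter strings over the English alphabet fall into 26 possible first letters.
If each of the 26 possible first letters held at most 4, the total would be at most 26 × 4 = 104 < 112, a contradiction.
So at least one holds ⌈112/26⌉ = 5.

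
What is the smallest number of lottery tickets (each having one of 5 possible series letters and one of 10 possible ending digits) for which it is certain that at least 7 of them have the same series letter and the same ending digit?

There are 5 × 10 = 50 (series letter, ending digit) combinations acting as pigeonholes.
With 50 × 6 = 300 lottery tickets we could place exactly 6 in each, with no (series letter, ending digit) pair reaching 7.
One more forces some (series letter, ending digit) pair to hold 7, so 300 + 1 = 301.

301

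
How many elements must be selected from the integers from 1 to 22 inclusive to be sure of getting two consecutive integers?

12

Partition {1, …, 22} into 11 pairs: {1,2}, {3,4}, …, {21,22}.
Choosing 11 integers — say the 11 even numbers 2, 4, …, 22 — takes one from each pair and avoids the property.
Choosing 12 forces two into the same pair by pigeonhole, and those are consecutive. So 12.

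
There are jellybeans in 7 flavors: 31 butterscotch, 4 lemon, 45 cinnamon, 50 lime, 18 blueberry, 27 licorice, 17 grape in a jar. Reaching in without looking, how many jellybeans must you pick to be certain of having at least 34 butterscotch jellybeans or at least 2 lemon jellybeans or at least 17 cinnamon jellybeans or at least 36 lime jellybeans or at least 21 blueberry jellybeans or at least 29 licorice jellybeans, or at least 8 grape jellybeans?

The worst case stops just short of every target: all 31 butterscotch, 1 lemon, 16 cinnamon, 35 lime, all 18 blueberry, all 27 licorice, 7 grape — 31 + 1 + 16 + 35 + 18 + 27 + 7 = 135 jellybeans.
One more jellybean must push some flavor to its target, so 135 + 1 = 136.

136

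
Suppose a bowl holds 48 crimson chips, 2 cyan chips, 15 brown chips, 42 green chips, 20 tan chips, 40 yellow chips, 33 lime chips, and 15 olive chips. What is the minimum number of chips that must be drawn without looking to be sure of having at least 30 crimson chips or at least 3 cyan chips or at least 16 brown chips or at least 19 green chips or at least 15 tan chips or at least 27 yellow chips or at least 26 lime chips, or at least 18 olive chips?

145

The worst case stops just short of every target: 29 crimson, 2 cyan, 15 brown, 18 green, 14 tan, 26 yellow, 25 lime, all 15 olive — 29 + 2 + 15 + 18 + 14 + 26 + 25 + 15 = 144 chips.
One more chip must push some color to its target, so 144 + 1 = 145.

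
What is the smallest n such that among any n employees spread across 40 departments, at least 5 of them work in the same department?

There are 40 departments acting as pigeonholes.
With 40 × 4 = 160 employees we could place exactly 4 in each, with no class reaching 5.
One more forces some class to hold 5, so 160 + 1 = 161.

161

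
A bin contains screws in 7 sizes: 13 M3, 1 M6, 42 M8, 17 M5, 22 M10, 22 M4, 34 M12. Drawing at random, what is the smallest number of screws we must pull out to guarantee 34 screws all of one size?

Treat the 7 sizes as pigeonholes.
In the worst case we take at most 33 of each size, but all 13 M3, all 1 M6, all 17 M5, all 22 M10, and all 22 M4 (fewer than 33), giving 13 + 1 + 33 + 17 + 22 + 22 + 33 = 141.
One more screw then forces some size to 34, so 141 + 1 = 142.

142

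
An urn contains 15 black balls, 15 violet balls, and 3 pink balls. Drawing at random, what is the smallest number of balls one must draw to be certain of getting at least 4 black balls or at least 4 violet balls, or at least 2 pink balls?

8

Each of the 3 colors has its own threshold; avoid all of them simultaneously.
The worst case stops just short of every target: 3 black, 3 violet, 1 pink — 3 + 3 + 1 = 7 balls.
One more ball must push some color to its target, so 7 + 1 = 8.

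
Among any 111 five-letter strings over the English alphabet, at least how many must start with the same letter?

5

There are 26 possible first letters, which serve as the pigeonholes.
If each of the 26 possible first letters held at most 4, the total would be at most 26 × 4 = 104 < 111, a contradiction.
So at least one holds ⌈111/26⌉ = 5.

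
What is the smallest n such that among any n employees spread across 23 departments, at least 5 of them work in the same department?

93

There are 23 departments acting as pigeonholes.
With 23 × 4 = 92 employees we could place exactly 4 in each, with no class reaching 5.
One more forces some class to hold 5, so 92 + 1 = 93.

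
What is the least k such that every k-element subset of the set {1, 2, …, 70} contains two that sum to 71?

36

Partition {1, …, 70} into 35 pairs: {1,70}, {2,69}, …, {35,36}.
Choosing 35 integers — say the integers 1 through 35 — takes one from each pair and avoids the property.
Choosing 36 forces two into the same pair by pigeonhole, and those sum to 71. So 36.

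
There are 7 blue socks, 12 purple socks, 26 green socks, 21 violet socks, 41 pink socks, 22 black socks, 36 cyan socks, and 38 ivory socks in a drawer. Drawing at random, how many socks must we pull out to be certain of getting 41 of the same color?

Treat the 8 colors as pigeonholes.
In the worst case we take at most 40 of each color, but all 7 blue, all 12 purple, all 26 green, all 21 violet, all 22 black, all 36 cyan, and all 38 ivory (fewer than 40), giving 7 + 12 + 26 + 21 + 40 + 22 + 36 + 38 = 202.
One more sock then forces some color to 41, so 202 + 1 = 203.

203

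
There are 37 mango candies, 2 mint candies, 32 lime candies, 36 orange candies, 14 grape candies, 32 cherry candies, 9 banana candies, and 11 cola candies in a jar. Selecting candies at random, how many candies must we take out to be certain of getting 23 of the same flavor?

In the worst case we take at most 22 of each flavor, but all 2 mint, all 14 grape, all 9 banana, and all 11 cola (fewer than 22), giving 22 + 2 + 22 + 22 + 14 + 22 + 9 + 11 = 124.
One more candy then forces some flavor to 23, so 124 + 1 = 125.

125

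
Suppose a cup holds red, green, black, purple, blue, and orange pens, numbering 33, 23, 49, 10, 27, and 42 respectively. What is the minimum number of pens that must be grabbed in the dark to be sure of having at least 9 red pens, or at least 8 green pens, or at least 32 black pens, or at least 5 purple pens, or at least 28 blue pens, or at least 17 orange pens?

94

The worst case stops just short of every target: 8 red, 7 green, 31 black, 4 purple, 27 blue, 16 orange — 8 + 7 + 31 + 4 + 27 + 16 = 93 pens.
One more pen must push some ink color to its target, so 93 + 1 = 94.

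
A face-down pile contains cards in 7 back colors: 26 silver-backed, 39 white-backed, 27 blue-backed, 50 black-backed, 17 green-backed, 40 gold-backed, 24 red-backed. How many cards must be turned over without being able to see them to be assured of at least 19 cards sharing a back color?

Treat the 7 back colors as pigeonholes.
In the worst case we take at most 18 of each back color, but all 17 green-backed (fewer than 18), giving 18 + 18 + 18 + 18 + 17 + 18 + 18 = 125.
One more card then forces some back color to 19, so 125 + 1 = 126.

126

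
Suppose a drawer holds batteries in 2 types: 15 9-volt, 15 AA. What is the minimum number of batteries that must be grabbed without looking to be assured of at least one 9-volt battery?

16

The worst case draws every non-9-volt battery first: 15.
The next draw is then forced to be 9-volt, giving 15 + 1 = 16.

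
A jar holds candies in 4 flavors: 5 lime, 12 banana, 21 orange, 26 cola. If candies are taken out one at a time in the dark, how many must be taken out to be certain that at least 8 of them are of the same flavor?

In the worst case we take at most 7 of each flavor, but all 5 lime (fewer than 7), giving 5 + 7 + 7 + 7 = 26.
One more candy then forces some flavor to 8, so 26 + 1 = 27.

27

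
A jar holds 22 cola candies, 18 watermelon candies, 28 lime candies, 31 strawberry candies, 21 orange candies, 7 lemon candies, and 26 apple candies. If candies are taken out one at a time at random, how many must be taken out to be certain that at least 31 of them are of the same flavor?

In the worst case we take at most 30 of each flavor, but all 22 cola, all 18 watermelon, all 28 lime, all 21 orange, all 7 lemon, and all 26 apple (fewer than 30), giving 22 + 18 + 28 + 30 + 21 + 7 + 26 = 152.
One more candy then forces some flavor to 31, so 152 + 1 = 153.

153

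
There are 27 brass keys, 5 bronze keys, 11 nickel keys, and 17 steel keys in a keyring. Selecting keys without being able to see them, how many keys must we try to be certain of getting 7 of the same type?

24

In the worst case we take at most 6 of each type, but all 5 bronze (fewer than 6), giving 6 + 5 + 6 + 6 = 23.
One more key then forces some type to 7, so 23 + 1 = 24.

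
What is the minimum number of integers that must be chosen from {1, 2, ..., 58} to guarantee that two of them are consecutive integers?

Partition {1, …, 58} into 29 pairs: {1,2}, {3,4}, …, {57,58}.
Choosing 29 integers — say the 29 even numbers 2, 4, …, 58 — takes one from each pair and avoids the property.
Choosing 30 forces two into the same pair by pigeonhole, and those are consecutive. So 30.

30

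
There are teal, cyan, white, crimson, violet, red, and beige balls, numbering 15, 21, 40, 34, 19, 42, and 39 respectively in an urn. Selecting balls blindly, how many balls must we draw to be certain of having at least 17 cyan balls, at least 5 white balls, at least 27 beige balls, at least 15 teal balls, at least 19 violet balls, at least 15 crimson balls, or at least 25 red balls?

Each of the 7 colors has its own threshold; avoid all of them simultaneously.
The worst case stops just short of every target: 14 teal, 16 cyan, 4 white, 14 crimson, 18 violet, 24 red, 26 beige — 14 + 16 + 4 + 14 + 18 + 24 + 26 = 116 balls.
One more ball must push some color to its target, so 116 + 1 = 117.

117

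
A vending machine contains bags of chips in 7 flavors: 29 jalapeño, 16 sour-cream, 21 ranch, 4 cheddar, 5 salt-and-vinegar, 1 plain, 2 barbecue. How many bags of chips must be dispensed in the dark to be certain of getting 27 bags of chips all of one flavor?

76

In the worst case we take at most 26 of each flavor, but all 16 sour-cream, all 21 ranch, all 4 cheddar, all 5 salt-and-vinegar, all 1 plain, and all 2 barbecue (fewer than 26), giving 26 + 16 + 21 + 4 + 5 + 1 + 2 = 75.
One more bag of chips then forces some flavor to 27, so 75 + 1 = 76.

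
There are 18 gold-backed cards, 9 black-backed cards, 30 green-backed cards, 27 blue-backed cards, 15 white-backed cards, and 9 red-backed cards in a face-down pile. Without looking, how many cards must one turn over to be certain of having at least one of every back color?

The hardest back color to obtain is black-backed: we could draw every other card first — 108 − 9 = 99 cards — without a single black-backed one.
The next draw must be black-backed, so 99 + 1 = 100.

100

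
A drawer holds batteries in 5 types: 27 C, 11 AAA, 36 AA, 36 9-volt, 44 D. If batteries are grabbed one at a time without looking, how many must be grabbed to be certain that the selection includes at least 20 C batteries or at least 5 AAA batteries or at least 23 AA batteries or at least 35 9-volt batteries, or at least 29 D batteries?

108

Each of the 5 types has its own threshold; avoid all of them simultaneously.
The worst case stops just short of every target: 19 C, 4 AAA, 22 AA, 34 9-volt, 28 D — 19 + 4 + 22 + 34 + 28 = 107 batteries.
One more battery must push some type to its target, so 107 + 1 = 108.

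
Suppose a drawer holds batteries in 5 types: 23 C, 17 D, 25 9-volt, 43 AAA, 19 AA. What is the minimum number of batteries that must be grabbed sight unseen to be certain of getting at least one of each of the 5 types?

The hardest type to obtain is D: we could draw every other battery first — 127 − 17 = 110 batteries — without a single D one.
The next draw must be D, so 110 + 1 = 111.

111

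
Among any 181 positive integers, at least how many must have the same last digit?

19

There are 10 possible last digits, which serve as the pigeonholes.
If each of the 10 possible last digits held at most 18, the total would be at most 10 × 18 = 180 < 181, a contradiction.
So at least one holds ⌈181/10⌉ = 19.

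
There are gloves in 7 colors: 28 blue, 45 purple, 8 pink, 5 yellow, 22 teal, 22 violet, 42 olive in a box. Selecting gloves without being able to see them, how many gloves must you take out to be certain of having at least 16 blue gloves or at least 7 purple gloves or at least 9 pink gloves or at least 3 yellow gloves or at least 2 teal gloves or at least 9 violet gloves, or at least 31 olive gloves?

71

The worst case stops just short of every target: 15 blue, 6 purple, 8 pink, 2 yellow, 1 teal, 8 violet, 30 olive — 15 + 6 + 8 + 2 + 1 + 8 + 30 = 70 gloves.
One more glove must push some color to its target, so 70 + 1 = 71.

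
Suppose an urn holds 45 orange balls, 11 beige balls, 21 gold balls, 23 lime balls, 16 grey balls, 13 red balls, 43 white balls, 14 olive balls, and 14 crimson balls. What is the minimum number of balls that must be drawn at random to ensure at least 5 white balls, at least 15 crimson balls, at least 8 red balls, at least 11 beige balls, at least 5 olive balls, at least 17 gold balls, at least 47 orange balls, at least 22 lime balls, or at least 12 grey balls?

133

The worst case stops just short of every target: all 45 orange, 10 beige, 16 gold, 21 lime, 11 grey, 7 red, 4 white, 4 olive, 14 crimson — 45 + 10 + 16 + 21 + 11 + 7 + 4 + 4 + 14 = 132 balls.
One more ball must push some color to its target, so 132 + 1 = 133.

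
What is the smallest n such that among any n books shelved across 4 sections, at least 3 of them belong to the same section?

There are 4 sections acting as pigeonholes.
With 4 × 2 = 8 books we could place exactly 2 in each, with no class reaching 3.
One more forces some class to hold 3, so 8 + 1 = 9.

9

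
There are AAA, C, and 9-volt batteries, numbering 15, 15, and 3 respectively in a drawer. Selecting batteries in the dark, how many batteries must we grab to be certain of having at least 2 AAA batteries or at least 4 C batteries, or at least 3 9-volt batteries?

The worst case stops just short of every target: 1 AAA, 3 C, 2 9-volt — 1 + 3 + 2 = 6 batteries.
One more battery must push some type to its target, so 6 + 1 = 7.

7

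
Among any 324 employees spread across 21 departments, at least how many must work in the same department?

16

If each of the 21 departments held at most 15, the total would be at most 21 × 15 = 315 < 324, a contradiction.
So at least one holds ⌈324/21⌉ = 16.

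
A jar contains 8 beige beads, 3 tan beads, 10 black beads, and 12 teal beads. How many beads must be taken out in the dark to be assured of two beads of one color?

The worst case takes 1 bead of each color without reaching 2 of any: 4 × 1 = 4.
The next bead must bring some color to 2, so 4 + 1 = 5.

5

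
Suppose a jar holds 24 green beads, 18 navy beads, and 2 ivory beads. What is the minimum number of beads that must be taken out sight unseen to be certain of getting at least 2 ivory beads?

The worst case draws every non-ivory bead first: 24 + 18 = 42.
The next 2 draws are then forced to be ivory, giving 42 + 2 = 44.

44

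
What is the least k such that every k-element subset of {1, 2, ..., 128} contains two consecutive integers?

Partition {1, …, 128} into 64 pairs: {1,2}, {3,4}, …, {127,128}.
Choosing 64 integers — say the 64 even numbers 2, 4, …, 128 — takes one from each pair and avoids the property.
Choosing 65 forces two into the same pair by pigeonhole, and those are consecutive. So 65.

65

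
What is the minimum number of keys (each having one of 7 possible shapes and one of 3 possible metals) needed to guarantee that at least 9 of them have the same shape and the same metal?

There are 7 × 3 = 21 (shape, metal) combinations acting as pigeonholes.
With 21 × 8 = 168 keys we could place exactly 8 in each, with no (shape, metal) pair reaching 9.
One more forces some (shape, metal) pair to hold 9, so 168 + 1 = 169.

169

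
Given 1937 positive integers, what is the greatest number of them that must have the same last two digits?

There are 100 possible two-digit endings, which serve as the pigeonholes.
If each of the 100 possible two-digit endings held at most 19, the total would be at most 100 × 19 = 1900 < 1937, a contradiction.
So at least one holds ⌈1937/100⌉ = 20.

20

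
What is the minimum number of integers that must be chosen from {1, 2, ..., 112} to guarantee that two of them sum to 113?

57

Partition {1, …, 112} into 56 pairs: {1,112}, {2,111}, …, {56,57}.
Choosing 56 integers — say the integers 1 through 56 — takes one from each pair and avoids the property.
Choosing 57 forces two into the same pair by pigeonhole, and those sum to 113. So 57.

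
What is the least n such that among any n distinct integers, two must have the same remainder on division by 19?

Two integers differ by a multiple of 19 exactly when they share a remainder mod 19.
There are 19 residue classes mod 19, so 19 integers can all lie in distinct classes.
One more integer must repeat a residue, giving a difference divisible by 19. So n = 19 + 1 = 20.

20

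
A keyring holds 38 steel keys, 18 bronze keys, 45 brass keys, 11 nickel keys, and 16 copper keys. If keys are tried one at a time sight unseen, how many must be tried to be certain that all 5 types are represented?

118

The hardest type to obtain is nickel: we could draw every other key first — 128 − 11 = 117 keys — without a single nickel one.
The next draw must be nickel, so 117 + 1 = 118.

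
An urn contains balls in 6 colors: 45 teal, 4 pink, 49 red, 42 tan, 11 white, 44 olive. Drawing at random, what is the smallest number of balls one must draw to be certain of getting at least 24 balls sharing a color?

Treat the 6 colors as pigeonholes.
In the worst case we take at most 23 of each color, but all 4 pink and all 11 white (fewer than 23), giving 23 + 4 + 23 + 23 + 11 + 23 = 107.
One more ball then forces some color to 24, so 107 + 1 = 108.

108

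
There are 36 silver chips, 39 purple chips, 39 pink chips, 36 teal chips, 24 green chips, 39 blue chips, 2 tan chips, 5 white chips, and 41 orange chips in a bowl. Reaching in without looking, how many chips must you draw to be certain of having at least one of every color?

260

The hardest color to obtain is tan: we could draw every other chip first — 261 − 2 = 259 chips — without a single tan one.
The next draw must be tan, so 259 + 1 = 260.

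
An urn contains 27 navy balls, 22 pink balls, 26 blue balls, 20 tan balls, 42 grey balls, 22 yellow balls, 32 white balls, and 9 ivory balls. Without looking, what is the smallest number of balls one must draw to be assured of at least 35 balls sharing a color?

In the worst case we take at most 34 of each color, but all 27 navy, all 22 pink, all 26 blue, all 20 tan, all 22 yellow, all 32 white, and all 9 ivory (fewer than 34), giving 27 + 22 + 26 + 20 + 34 + 22 + 32 + 9 = 192.
One more ball then forces some color to 35, so 192 + 1 = 193.

193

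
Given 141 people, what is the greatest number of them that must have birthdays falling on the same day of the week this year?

The 141 people fall into 7 days of the week.
If each of the 7 days of the week held at most 20, the total would be at most 7 × 20 = 140 < 141, a contradiction.
So at least one holds ⌈141/7⌉ = 21.

21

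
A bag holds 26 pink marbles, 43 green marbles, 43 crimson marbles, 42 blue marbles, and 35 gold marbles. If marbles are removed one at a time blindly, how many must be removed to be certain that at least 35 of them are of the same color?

163

Treat the 5 colors as pigeonholes.
In the worst case we take at most 34 of each color, but all 26 pink (fewer than 34), giving 26 + 34 + 34 + 34 + 34 = 162.
One more marble then forces some color to 35, so 162 + 1 = 163.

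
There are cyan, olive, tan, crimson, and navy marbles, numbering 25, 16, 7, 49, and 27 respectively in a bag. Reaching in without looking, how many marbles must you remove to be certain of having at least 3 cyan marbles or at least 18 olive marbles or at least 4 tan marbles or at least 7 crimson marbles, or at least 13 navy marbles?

40

The worst case stops just short of every target: 2 cyan, all 16 olive, 3 tan, 6 crimson, 12 navy — 2 + 16 + 3 + 6 + 12 = 39 marbles.
One more marble must push some color to its target, so 39 + 1 = 40.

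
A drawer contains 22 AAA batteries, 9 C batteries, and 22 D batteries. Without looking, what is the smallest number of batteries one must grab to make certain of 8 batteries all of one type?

Treat the 3 types as pigeonholes.
The worst case takes 7 batteries of each type without reaching 8 of any: 3 × 7 = 21.
The next battery must bring some type to 8, so 21 + 1 = 22.

22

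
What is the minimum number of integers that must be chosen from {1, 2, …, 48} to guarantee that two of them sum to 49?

25

Partition {1, …, 48} into 24 pairs: {1,48}, {2,47}, …, {24,25}.
Choosing 24 integers — say the integers 1 through 24 — takes one from each pair and avoids the property.
Choosing 25 forces two into the same pair by pigeonhole, and those sum to 49. So 25.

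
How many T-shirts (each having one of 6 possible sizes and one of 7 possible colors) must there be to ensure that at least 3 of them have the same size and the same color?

85

There are 6 × 7 = 42 (size, color) combinations acting as pigeonholes.
With 42 × 2 = 84 T-shirts we could place exactly 2 in each, with no (size, color) pair reaching 3.
One more forces some (size, color) pair to hold 3, so 84 + 1 = 85.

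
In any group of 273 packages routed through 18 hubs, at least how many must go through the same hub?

16

The 273 packages fall into 18 hubs.
If each of the 18 hubs held at most 15, the total would be at most 18 × 15 = 270 < 273, a contradiction.
So at least one holds ⌈273/18⌉ = 16.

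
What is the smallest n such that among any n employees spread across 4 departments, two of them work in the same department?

There are 4 departments acting as pigeonholes.
With 4 employees we could place one in each, avoiding any repeat.
One more forces some class to hold 2, so 4 + 1 = 5.

5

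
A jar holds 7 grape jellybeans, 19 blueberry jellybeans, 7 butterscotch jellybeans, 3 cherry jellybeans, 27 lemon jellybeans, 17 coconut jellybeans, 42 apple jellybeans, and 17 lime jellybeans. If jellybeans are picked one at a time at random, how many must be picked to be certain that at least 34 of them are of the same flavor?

131

In the worst case we take at most 33 of each flavor, but all 7 grape, all 19 blueberry, all 7 butterscotch, all 3 cherry, all 27 lemon, all 17 coconut, and all 17 lime (fewer than 33), giving 7 + 19 + 7 + 3 + 27 + 17 + 33 + 17 = 130.
One more jellybean then forces some flavor to 34, so 130 + 1 = 131.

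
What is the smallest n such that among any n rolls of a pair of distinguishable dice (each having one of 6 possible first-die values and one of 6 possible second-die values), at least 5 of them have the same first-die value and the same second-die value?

There are 6 × 6 = 36 (first-die value, second-die value) combinations acting as pigeonholes.
With 36 × 4 = 144 rolls of a pair of distinguishable dice we could place exactly 4 in each, with no (first-die value, second-die value) pair reaching 5.
One more forces some (first-die value, second-die value) pair to hold 5, so 144 + 1 = 145.

145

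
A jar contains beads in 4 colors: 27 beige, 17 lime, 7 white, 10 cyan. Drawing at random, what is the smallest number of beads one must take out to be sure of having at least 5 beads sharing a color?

The worst case takes 4 beads of each color without reaching 5 of any: 4 × 4 = 16.
The next bead must bring some color to 5, so 16 + 1 = 17.

17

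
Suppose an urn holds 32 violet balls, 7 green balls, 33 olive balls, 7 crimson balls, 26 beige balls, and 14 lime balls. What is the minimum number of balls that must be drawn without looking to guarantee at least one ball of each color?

The hardest color to obtain is green: we could draw every other ball first — 119 − 7 = 112 balls — without a single green one.
The next draw must be green, so 112 + 1 = 113.

113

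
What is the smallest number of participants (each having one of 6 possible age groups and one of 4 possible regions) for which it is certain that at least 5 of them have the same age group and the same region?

There are 6 × 4 = 24 (age group, region) combinations acting as pigeonholes.
With 24 × 4 = 96 participants we could place exactly 4 in each, with no (age group, region) pair reaching 5.
One more forces some (age group, region) pair to hold 5, so 96 + 1 = 97.

97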